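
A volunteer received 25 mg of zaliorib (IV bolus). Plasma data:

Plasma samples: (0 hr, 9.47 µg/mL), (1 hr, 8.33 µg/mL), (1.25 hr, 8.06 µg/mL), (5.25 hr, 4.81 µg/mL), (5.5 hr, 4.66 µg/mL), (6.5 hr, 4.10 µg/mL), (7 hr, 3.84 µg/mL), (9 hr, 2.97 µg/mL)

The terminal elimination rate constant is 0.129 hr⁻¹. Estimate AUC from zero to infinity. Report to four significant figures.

AUC = 74.07 µg/mL·hr

Trapezoidal AUC_0→9:
  [0→1]: (9.47+8.33)/2 × 1 = 8.9
  [1→1.25]: (8.33+8.06)/2 × 0.25 = 2.04875
  [1.25→5.25]: (8.06+4.81)/2 × 4 = 25.74
  [5.25→5.5]: (4.81+4.66)/2 × 0.25 = 1.18375
  [5.5→6.5]: (4.66+4.10)/2 × 1 = 4.38
  [6.5→7]: (4.10+3.84)/2 × 0.5 = 1.985
  [7→9]: (3.84+2.97)/2 × 2 = 6.81
  Sum = 51.0475 µg/mL·hr
Extrapolated tail: C_last / k_e = 2.97 / 0.129 = 23.023
AUC_0→∞ = 51.0475 + 23.023 = 74.0705 µg/mL·hr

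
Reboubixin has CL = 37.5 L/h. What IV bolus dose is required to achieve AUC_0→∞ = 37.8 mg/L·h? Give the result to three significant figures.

Dose_iv = CL × AUC_0→∞
     = 37.5 × 37.8 = 1417.5 mg

Dose = 1420 mg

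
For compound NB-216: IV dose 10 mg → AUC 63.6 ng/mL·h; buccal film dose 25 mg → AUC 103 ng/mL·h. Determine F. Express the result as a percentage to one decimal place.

F = 64.8%

F = (AUC_ev / D_ev) / (AUC_iv / D_iv)
  = (103/25) / (63.6/10)
  = 4.12 / 6.36 = 0.6478
  = 64.78%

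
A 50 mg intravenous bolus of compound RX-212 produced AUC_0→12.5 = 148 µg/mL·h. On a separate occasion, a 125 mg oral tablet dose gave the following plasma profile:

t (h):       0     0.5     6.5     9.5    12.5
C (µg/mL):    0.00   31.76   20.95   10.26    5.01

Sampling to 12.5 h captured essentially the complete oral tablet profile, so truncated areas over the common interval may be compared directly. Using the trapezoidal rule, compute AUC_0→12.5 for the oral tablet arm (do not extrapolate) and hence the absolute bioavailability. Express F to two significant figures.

F = 0.64

Trapezoidal AUC_0→12.5 (oral tablet):
  [0→0.5]: (0.00+31.76)/2 × 0.5 = 7.94
  [0.5→6.5]: (31.76+20.95)/2 × 6 = 158.13
  [6.5→9.5]: (20.95+10.26)/2 × 3 = 46.815
  [9.5→12.5]: (10.26+5.01)/2 × 3 = 22.905
  Sum = 235.79 µg/mL·h
F = (AUC_ev/D_ev)/(AUC_iv/D_iv) = (235.79/125)/(148/50) = 1.88632/2.96 = 0.6373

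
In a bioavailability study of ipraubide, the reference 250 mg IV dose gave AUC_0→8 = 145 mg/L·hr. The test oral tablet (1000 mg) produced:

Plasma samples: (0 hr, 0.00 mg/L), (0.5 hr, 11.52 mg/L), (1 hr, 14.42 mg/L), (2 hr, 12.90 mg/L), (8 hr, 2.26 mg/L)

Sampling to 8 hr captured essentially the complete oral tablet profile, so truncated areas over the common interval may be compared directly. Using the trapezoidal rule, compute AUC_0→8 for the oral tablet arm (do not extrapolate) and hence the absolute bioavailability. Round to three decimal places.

Trapezoidal AUC_0→8 (oral tablet):
  [0→0.5]: (0.00+11.52)/2 × 0.5 = 2.88
  [0.5→1]: (11.52+14.42)/2 × 0.5 = 6.485
  [1→2]: (14.42+12.90)/2 × 1 = 13.66
  [2→8]: (12.90+2.26)/2 × 6 = 45.48
  Sum = 68.505 mg/L·hr
F = (AUC_ev/D_ev)/(AUC_iv/D_iv) = (68.505/1000)/(145/250) = 0.068505/0.58 = 0.1181

F = 0.118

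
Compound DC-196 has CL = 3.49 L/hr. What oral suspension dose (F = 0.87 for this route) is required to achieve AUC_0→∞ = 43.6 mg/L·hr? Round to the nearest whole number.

Dose = CL × AUC_0→∞ / F
     = 3.49 × 43.6 / 0.87 = 174.901 mg

Dose = 175 mg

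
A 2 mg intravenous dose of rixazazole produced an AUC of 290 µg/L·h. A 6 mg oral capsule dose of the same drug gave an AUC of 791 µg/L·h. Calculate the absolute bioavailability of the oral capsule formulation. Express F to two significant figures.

F = 0.91

F = (AUC_ev / D_ev) / (AUC_iv / D_iv)
  = (791/6) / (290/2)
  = 131.833 / 145 = 0.9092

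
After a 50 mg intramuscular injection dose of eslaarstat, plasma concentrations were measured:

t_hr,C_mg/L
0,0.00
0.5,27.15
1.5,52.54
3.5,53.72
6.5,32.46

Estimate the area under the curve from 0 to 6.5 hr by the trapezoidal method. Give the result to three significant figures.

Trapezoidal AUC_0→6.5:
  [0→0.5]: (0.00+27.15)/2 × 0.5 = 6.7875
  [0.5→1.5]: (27.15+52.54)/2 × 1 = 39.845
  [1.5→3.5]: (52.54+53.72)/2 × 2 = 106.26
  [3.5→6.5]: (53.72+32.46)/2 × 3 = 129.27
  Sum = 282.1625 mg/L·hr

AUC = 282 mg/L·hr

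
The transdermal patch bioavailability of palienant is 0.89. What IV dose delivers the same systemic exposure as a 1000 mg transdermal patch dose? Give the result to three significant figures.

D_iv = 890 mg

Systemic exposure from an extravascular dose = F × D_ev, so the equivalent IV dose is F × D_ev.
D_iv = F × D_ev = 0.89 × 1000 = 890 mg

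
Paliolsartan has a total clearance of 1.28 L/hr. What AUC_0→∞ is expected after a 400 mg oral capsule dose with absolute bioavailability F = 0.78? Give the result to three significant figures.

AUC_0→∞ = F × Dose / CL
        = 0.78 × 400 / 1.28 = 243.75 mg/L·hr

AUC = 244 mg/L·hr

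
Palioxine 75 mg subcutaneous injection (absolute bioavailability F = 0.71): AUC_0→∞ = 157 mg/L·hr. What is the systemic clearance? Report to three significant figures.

CL = 0.339 L/hr

CL = F × Dose / AUC_0→∞
   = 0.71 × 75 / 157 = 0.339172 L/hr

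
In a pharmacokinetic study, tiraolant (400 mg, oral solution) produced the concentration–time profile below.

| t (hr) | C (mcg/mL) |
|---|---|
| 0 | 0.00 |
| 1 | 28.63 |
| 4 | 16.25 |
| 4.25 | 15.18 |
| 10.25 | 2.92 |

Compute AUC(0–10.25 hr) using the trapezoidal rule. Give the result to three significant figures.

Trapezoidal AUC_0→10.25:
  [0→1]: (0.00+28.63)/2 × 1 = 14.315
  [1→4]: (28.63+16.25)/2 × 3 = 67.32
  [4→4.25]: (16.25+15.18)/2 × 0.25 = 3.92875
  [4.25→10.25]: (15.18+2.92)/2 × 6 = 54.3
  Sum = 139.86375 mcg/mL·hr

AUC = 140 mcg/mL·hr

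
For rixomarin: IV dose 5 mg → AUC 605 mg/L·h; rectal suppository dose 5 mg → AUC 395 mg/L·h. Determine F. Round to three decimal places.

F = (AUC_ev / D_ev) / (AUC_iv / D_iv)
  = (395/5) / (605/5)
  = 79 / 121 = 0.6529

F = 0.653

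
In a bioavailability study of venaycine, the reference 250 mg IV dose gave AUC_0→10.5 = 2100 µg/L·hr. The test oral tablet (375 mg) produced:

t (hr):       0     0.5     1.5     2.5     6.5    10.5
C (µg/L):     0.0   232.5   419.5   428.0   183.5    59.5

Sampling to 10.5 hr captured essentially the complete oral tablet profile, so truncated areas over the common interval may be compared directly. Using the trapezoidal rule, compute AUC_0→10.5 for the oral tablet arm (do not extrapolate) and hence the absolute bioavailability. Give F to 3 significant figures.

F = 0.799

Trapezoidal AUC_0→10.5 (oral tablet):
  [0→0.5]: (0.0+232.5)/2 × 0.5 = 58.125
  [0.5→1.5]: (232.5+419.5)/2 × 1 = 326.0
  [1.5→2.5]: (419.5+428.0)/2 × 1 = 423.75
  [2.5→6.5]: (428.0+183.5)/2 × 4 = 1223.0
  [6.5→10.5]: (183.5+59.5)/2 × 4 = 486.0
  Sum = 2516.875 µg/L·hr
F = (AUC_ev/D_ev)/(AUC_iv/D_iv) = (2516.875/375)/(2100/250) = 6.71167/8.4 = 0.7990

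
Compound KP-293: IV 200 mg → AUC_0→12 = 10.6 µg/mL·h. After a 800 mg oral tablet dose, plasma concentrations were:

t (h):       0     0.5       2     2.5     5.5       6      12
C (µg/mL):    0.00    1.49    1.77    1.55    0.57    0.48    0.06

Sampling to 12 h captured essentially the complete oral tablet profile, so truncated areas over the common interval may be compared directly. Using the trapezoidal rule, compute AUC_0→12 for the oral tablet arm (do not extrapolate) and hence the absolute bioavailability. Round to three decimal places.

Trapezoidal AUC_0→12 (oral tablet):
  [0→0.5]: (0.00+1.49)/2 × 0.5 = 0.3725
  [0.5→2]: (1.49+1.77)/2 × 1.5 = 2.445
  [2→2.5]: (1.77+1.55)/2 × 0.5 = 0.83
  [2.5→5.5]: (1.55+0.57)/2 × 3 = 3.18
  [5.5→6]: (0.57+0.48)/2 × 0.5 = 0.2625
  [6→12]: (0.48+0.06)/2 × 6 = 1.62
  Sum = 8.71 µg/mL·h
F = (AUC_ev/D_ev)/(AUC_iv/D_iv) = (8.71/800)/(10.6/200) = 0.0108875/0.053 = 0.2054

F = 0.205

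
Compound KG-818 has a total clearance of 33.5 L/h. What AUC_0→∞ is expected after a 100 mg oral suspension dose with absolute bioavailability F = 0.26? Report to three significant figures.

AUC = 0.776 mg/L·h

AUC_0→∞ = F × Dose / CL
        = 0.26 × 100 / 33.5 = 0.776119 mg/L·h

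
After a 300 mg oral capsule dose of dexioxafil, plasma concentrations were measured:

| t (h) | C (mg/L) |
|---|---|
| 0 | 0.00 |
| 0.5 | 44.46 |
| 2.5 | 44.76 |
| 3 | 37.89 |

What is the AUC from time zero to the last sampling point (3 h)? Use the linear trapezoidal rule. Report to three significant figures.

AUC = 121 mg/L·h

Trapezoidal AUC_0→3:
  [0→0.5]: (0.00+44.46)/2 × 0.5 = 11.115
  [0.5→2.5]: (44.46+44.76)/2 × 2 = 89.22
  [2.5→3]: (44.76+37.89)/2 × 0.5 = 20.6625
  Sum = 120.9975 mg/L·h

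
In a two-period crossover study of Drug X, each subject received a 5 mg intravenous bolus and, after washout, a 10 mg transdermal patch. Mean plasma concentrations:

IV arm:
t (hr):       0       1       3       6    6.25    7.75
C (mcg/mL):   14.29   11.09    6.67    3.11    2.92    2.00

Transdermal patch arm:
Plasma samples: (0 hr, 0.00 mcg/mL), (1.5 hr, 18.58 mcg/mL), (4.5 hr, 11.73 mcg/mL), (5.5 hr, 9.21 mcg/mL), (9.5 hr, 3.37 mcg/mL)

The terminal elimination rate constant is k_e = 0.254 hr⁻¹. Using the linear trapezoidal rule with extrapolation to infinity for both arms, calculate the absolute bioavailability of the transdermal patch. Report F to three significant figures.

F = 0.943

Trapezoidal AUC_0→7.75 (IV):
  [0→1]: (14.29+11.09)/2 × 1 = 12.69
  [1→3]: (11.09+6.67)/2 × 2 = 17.76
  [3→6]: (6.67+3.11)/2 × 3 = 14.67
  [6→6.25]: (3.11+2.92)/2 × 0.25 = 0.75375
  [6.25→7.75]: (2.92+2.00)/2 × 1.5 = 3.69
  Sum = 49.56375 mcg/mL·hr
IV tail: 2.00/0.254 = 7.874; AUC_iv,0→∞ = 49.56375 + 7.874 = 57.43775 mcg/mL·hr
Trapezoidal AUC_0→9.5 (transdermal patch):
  [0→1.5]: (0.00+18.58)/2 × 1.5 = 13.935
  [1.5→4.5]: (18.58+11.73)/2 × 3 = 45.465
  [4.5→5.5]: (11.73+9.21)/2 × 1 = 10.47
  [5.5→9.5]: (9.21+3.37)/2 × 4 = 25.16
  Sum = 95.03 mcg/mL·hr
transdermal patch tail: 3.37/0.254 = 13.268; AUC_ev,0→∞ = 95.03 + 13.268 = 108.298 mcg/mL·hr
F = (AUC_ev/D_ev)/(AUC_iv/D_iv) = (108.298/10)/(57.43775/5) = 10.8298/11.48755 = 0.9427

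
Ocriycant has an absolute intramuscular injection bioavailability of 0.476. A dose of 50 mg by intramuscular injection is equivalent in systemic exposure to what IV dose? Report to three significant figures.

D_iv = 23.8 mg

Systemic exposure from an extravascular dose = F × D_ev, so the equivalent IV dose is F × D_ev.
D_iv = F × D_ev = 0.476 × 50 = 23.8 mg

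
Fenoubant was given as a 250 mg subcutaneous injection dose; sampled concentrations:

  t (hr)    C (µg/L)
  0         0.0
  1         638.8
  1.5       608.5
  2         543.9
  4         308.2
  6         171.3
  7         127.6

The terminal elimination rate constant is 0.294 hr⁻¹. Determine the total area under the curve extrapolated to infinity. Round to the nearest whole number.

Trapezoidal AUC_0→7:
  [0→1]: (0.0+638.8)/2 × 1 = 319.4
  [1→1.5]: (638.8+608.5)/2 × 0.5 = 311.825
  [1.5→2]: (608.5+543.9)/2 × 0.5 = 288.1
  [2→4]: (543.9+308.2)/2 × 2 = 852.1
  [4→6]: (308.2+171.3)/2 × 2 = 479.5
  [6→7]: (171.3+127.6)/2 × 1 = 149.45
  Sum = 2400.375 µg/L·hr
Extrapolated tail: C_last / k_e = 127.6 / 0.294 = 434.014
AUC_0→∞ = 2400.375 + 434.014 = 2834.389 µg/L·hr

AUC = 2834 µg/L·hr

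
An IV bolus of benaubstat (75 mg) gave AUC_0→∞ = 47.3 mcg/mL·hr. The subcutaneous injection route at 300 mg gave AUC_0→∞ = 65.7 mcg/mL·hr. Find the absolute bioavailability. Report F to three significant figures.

F = 0.347

F = (AUC_ev / D_ev) / (AUC_iv / D_iv)
  = (65.7/300) / (47.3/75)
  = 0.219 / 0.630667 = 0.3473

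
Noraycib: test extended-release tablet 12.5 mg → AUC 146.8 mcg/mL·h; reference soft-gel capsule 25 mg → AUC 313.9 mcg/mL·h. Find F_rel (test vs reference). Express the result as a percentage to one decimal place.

F_rel = 93.5%

F_rel = (AUC_test/D_test) / (AUC_ref/D_ref)
      = (146.8/12.5) / (313.9/25)
      = 11.744 / 12.556 = 0.9353 = 93.53%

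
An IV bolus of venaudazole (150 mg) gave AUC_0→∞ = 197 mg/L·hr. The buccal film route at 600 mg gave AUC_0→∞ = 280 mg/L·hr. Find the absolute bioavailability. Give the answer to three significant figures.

F = (AUC_ev / D_ev) / (AUC_iv / D_iv)
  = (280/600) / (197/150)
  = 0.466667 / 1.31333 = 0.3553

F = 0.355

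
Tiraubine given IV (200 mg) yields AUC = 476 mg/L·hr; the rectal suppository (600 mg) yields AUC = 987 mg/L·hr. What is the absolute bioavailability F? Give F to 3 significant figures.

F = 0.691

F = (AUC_ev / D_ev) / (AUC_iv / D_iv)
  = (987/600) / (476/200)
  = 1.645 / 2.38 = 0.6912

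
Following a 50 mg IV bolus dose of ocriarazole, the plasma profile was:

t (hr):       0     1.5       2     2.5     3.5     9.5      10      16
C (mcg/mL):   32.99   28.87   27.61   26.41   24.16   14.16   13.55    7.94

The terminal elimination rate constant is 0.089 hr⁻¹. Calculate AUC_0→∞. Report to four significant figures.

Trapezoidal AUC_0→16:
  [0→1.5]: (32.99+28.87)/2 × 1.5 = 46.395
  [1.5→2]: (28.87+27.61)/2 × 0.5 = 14.12
  [2→2.5]: (27.61+26.41)/2 × 0.5 = 13.505
  [2.5→3.5]: (26.41+24.16)/2 × 1 = 25.285
  [3.5→9.5]: (24.16+14.16)/2 × 6 = 114.96
  [9.5→10]: (14.16+13.55)/2 × 0.5 = 6.9275
  [10→16]: (13.55+7.94)/2 × 6 = 64.47
  Sum = 285.6625 mcg/mL·hr
Extrapolated tail: C_last / k_e = 7.94 / 0.089 = 89.213
AUC_0→∞ = 285.6625 + 89.213 = 374.8755 mcg/mL·hr

AUC = 374.9 mcg/mL·hr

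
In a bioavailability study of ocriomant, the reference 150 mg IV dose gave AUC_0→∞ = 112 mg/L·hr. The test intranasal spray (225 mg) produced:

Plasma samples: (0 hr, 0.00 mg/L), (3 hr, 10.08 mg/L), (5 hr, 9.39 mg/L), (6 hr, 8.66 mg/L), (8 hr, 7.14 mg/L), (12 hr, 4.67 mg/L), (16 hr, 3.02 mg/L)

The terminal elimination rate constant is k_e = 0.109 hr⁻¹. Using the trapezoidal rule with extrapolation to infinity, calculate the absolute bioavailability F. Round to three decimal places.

F = 0.751

Trapezoidal AUC_0→16 (intranasal spray):
  [0→3]: (0.00+10.08)/2 × 3 = 15.12
  [3→5]: (10.08+9.39)/2 × 2 = 19.47
  [5→6]: (9.39+8.66)/2 × 1 = 9.025
  [6→8]: (8.66+7.14)/2 × 2 = 15.8
  [8→12]: (7.14+4.67)/2 × 4 = 23.62
  [12→16]: (4.67+3.02)/2 × 4 = 15.38
  Sum = 98.415 mg/L·hr
Tail: C_last/k_e = 3.02/0.109 = 27.706
AUC_0→∞ (intranasal spray) = 98.415 + 27.706 = 126.121 mg/L·hr
F = (AUC_ev/D_ev)/(AUC_iv/D_iv) = (126.121/225)/(112/150) = 0.560538/0.746667 = 0.7507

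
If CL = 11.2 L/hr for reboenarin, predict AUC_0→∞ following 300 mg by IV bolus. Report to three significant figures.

AUC_0→∞ = Dose_iv / CL
        = 300 / 11.2 = 26.7857 mg/L·hr

AUC = 26.8 mg/L·hr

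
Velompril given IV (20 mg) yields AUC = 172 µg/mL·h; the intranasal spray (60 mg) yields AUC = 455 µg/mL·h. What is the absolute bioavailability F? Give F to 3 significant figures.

F = (AUC_ev / D_ev) / (AUC_iv / D_iv)
  = (455/60) / (172/20)
  = 7.58333 / 8.6 = 0.8818

F = 0.882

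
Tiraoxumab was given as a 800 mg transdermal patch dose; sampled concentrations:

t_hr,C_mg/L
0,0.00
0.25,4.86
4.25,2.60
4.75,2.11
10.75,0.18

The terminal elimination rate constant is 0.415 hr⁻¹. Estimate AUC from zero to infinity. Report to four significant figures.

Trapezoidal AUC_0→10.75:
  [0→0.25]: (0.00+4.86)/2 × 0.25 = 0.6075
  [0.25→4.25]: (4.86+2.60)/2 × 4 = 14.92
  [4.25→4.75]: (2.60+2.11)/2 × 0.5 = 1.1775
  [4.75→10.75]: (2.11+0.18)/2 × 6 = 6.87
  Sum = 23.575 mg/L·hr
Extrapolated tail: C_last / k_e = 0.18 / 0.415 = 0.434
AUC_0→∞ = 23.575 + 0.434 = 24.009 mg/L·hr

AUC = 24.01 mg/L·hr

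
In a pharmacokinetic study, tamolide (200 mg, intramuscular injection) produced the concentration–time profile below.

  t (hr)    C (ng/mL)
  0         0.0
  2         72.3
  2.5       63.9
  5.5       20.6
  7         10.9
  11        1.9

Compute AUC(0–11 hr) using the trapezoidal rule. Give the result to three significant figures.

AUC = 282 ng/mL·hr

Trapezoidal AUC_0→11:
  [0→2]: (0.0+72.3)/2 × 2 = 72.3
  [2→2.5]: (72.3+63.9)/2 × 0.5 = 34.05
  [2.5→5.5]: (63.9+20.6)/2 × 3 = 126.75
  [5.5→7]: (20.6+10.9)/2 × 1.5 = 23.625
  [7→11]: (10.9+1.9)/2 × 4 = 25.6
  Sum = 282.325 ng/mL·hr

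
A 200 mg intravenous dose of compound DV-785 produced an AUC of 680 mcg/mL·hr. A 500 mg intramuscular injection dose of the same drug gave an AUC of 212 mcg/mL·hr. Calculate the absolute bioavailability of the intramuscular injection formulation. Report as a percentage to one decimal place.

F = 12.5%

F = (AUC_ev / D_ev) / (AUC_iv / D_iv)
  = (212/500) / (680/200)
  = 0.424 / 3.4 = 0.1247
  = 12.47%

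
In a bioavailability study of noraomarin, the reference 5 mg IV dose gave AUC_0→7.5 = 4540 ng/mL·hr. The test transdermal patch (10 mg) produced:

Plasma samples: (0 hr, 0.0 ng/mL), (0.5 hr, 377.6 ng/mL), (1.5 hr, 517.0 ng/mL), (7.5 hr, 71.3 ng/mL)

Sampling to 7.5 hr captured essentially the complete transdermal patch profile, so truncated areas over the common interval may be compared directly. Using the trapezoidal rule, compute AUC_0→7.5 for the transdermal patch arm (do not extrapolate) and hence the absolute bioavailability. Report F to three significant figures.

Trapezoidal AUC_0→7.5 (transdermal patch):
  [0→0.5]: (0.0+377.6)/2 × 0.5 = 94.4
  [0.5→1.5]: (377.6+517.0)/2 × 1 = 447.3
  [1.5→7.5]: (517.0+71.3)/2 × 6 = 1764.9
  Sum = 2306.6 ng/mL·hr
F = (AUC_ev/D_ev)/(AUC_iv/D_iv) = (2306.6/10)/(4540/5) = 230.66/908 = 0.2540

F = 0.254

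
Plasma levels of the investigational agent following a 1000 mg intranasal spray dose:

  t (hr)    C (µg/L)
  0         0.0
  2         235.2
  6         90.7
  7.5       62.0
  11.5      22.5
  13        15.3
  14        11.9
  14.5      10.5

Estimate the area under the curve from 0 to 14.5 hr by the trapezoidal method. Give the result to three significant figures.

AUC = 1220 µg/L·hr

Trapezoidal AUC_0→14.5:
  [0→2]: (0.0+235.2)/2 × 2 = 235.2
  [2→6]: (235.2+90.7)/2 × 4 = 651.8
  [6→7.5]: (90.7+62.0)/2 × 1.5 = 114.525
  [7.5→11.5]: (62.0+22.5)/2 × 4 = 169.0
  [11.5→13]: (22.5+15.3)/2 × 1.5 = 28.35
  [13→14]: (15.3+11.9)/2 × 1 = 13.6
  [14→14.5]: (11.9+10.5)/2 × 0.5 = 5.6
  Sum = 1218.075 µg/L·hr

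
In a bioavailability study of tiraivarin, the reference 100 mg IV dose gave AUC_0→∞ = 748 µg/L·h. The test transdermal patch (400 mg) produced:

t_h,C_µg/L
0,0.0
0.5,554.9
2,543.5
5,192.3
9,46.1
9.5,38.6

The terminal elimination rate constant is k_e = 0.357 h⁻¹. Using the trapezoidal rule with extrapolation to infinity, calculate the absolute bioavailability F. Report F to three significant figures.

Trapezoidal AUC_0→9.5 (transdermal patch):
  [0→0.5]: (0.0+554.9)/2 × 0.5 = 138.725
  [0.5→2]: (554.9+543.5)/2 × 1.5 = 823.8
  [2→5]: (543.5+192.3)/2 × 3 = 1103.7
  [5→9]: (192.3+46.1)/2 × 4 = 476.8
  [9→9.5]: (46.1+38.6)/2 × 0.5 = 21.175
  Sum = 2564.2 µg/L·h
Tail: C_last/k_e = 38.6/0.357 = 108.123
AUC_0→∞ (transdermal patch) = 2564.2 + 108.123 = 2672.323 µg/L·h
F = (AUC_ev/D_ev)/(AUC_iv/D_iv) = (2672.323/400)/(748/100) = 6.6808075/7.48 = 0.8932

F = 0.893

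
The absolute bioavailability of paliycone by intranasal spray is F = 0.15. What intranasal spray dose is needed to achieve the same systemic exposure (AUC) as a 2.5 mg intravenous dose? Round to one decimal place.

D_intranasal = 16.7 mg

For equal systemic exposure: F × D_ev = D_iv
D_ev = D_iv / F = 2.5 / 0.15 = 16.6667 mg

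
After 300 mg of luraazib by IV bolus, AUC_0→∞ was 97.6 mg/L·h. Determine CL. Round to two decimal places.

CL = 3.07 L/h

CL = Dose_iv / AUC_0→∞
   = 300 / 97.6 = 3.07377 L/h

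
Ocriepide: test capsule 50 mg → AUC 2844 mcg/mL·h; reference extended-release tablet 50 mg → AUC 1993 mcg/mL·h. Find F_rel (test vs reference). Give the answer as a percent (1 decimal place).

F_rel = (AUC_test/D_test) / (AUC_ref/D_ref)
      = (2844/50) / (1993/50)
      = 56.88 / 39.86 = 1.4270 = 142.70%

F_rel = 142.7%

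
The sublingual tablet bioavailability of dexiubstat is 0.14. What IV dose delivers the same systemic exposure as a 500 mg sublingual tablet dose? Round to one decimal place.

D_iv = 70.0 mg

Systemic exposure from an extravascular dose = F × D_ev, so the equivalent IV dose is F × D_ev.
D_iv = F × D_ev = 0.14 × 500 = 70 mg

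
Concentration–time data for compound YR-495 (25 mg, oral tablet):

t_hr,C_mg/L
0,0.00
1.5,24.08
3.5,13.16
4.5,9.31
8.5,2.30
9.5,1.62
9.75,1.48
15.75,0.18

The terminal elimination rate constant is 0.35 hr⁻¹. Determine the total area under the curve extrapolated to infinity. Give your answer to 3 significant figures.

AUC = 97.6 mg/L·hr

Trapezoidal AUC_0→15.75:
  [0→1.5]: (0.00+24.08)/2 × 1.5 = 18.06
  [1.5→3.5]: (24.08+13.16)/2 × 2 = 37.24
  [3.5→4.5]: (13.16+9.31)/2 × 1 = 11.235
  [4.5→8.5]: (9.31+2.30)/2 × 4 = 23.22
  [8.5→9.5]: (2.30+1.62)/2 × 1 = 1.96
  [9.5→9.75]: (1.62+1.48)/2 × 0.25 = 0.3875
  [9.75→15.75]: (1.48+0.18)/2 × 6 = 4.98
  Sum = 97.0825 mg/L·hr
Extrapolated tail: C_last / k_e = 0.18 / 0.35 = 0.514
AUC_0→∞ = 97.0825 + 0.514 = 97.5965 mg/L·hr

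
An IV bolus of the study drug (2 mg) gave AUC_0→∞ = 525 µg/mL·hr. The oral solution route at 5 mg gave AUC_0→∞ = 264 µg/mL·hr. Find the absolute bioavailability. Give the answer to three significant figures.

F = 0.201

F = (AUC_ev / D_ev) / (AUC_iv / D_iv)
  = (264/5) / (525/2)
  = 52.8 / 262.5 = 0.2011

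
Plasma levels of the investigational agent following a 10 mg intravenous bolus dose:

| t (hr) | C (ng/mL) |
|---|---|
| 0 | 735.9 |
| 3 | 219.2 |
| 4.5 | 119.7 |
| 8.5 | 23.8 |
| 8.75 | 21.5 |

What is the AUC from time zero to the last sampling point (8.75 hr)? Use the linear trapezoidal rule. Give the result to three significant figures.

AUC = 1980 ng/mL·hr

Trapezoidal AUC_0→8.75:
  [0→3]: (735.9+219.2)/2 × 3 = 1432.65
  [3→4.5]: (219.2+119.7)/2 × 1.5 = 254.175
  [4.5→8.5]: (119.7+23.8)/2 × 4 = 287.0
  [8.5→8.75]: (23.8+21.5)/2 × 0.25 = 5.6625
  Sum = 1979.4875 ng/mL·hr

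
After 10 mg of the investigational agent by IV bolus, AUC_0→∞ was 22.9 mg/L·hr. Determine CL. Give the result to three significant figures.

CL = 0.437 L/hr

CL = Dose_iv / AUC_0→∞
   = 10 / 22.9 = 0.436681 L/hr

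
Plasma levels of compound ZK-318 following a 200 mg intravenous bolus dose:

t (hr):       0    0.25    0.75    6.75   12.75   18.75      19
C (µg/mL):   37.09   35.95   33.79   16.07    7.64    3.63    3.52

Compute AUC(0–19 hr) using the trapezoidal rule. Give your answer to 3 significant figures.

Trapezoidal AUC_0→19:
  [0→0.25]: (37.09+35.95)/2 × 0.25 = 9.13
  [0.25→0.75]: (35.95+33.79)/2 × 0.5 = 17.435
  [0.75→6.75]: (33.79+16.07)/2 × 6 = 149.58
  [6.75→12.75]: (16.07+7.64)/2 × 6 = 71.13
  [12.75→18.75]: (7.64+3.63)/2 × 6 = 33.81
  [18.75→19]: (3.63+3.52)/2 × 0.25 = 0.89375
  Sum = 281.97875 µg/mL·hr

AUC = 282 µg/mL·hr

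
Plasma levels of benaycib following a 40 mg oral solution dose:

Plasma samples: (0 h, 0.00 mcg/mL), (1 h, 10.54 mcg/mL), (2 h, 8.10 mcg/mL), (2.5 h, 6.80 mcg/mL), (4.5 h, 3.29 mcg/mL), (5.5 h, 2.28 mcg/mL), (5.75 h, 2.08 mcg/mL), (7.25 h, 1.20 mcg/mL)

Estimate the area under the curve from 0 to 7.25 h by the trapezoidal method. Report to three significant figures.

AUC = 34.2 mcg/mL·h

Trapezoidal AUC_0→7.25:
  [0→1]: (0.00+10.54)/2 × 1 = 5.27
  [1→2]: (10.54+8.10)/2 × 1 = 9.32
  [2→2.5]: (8.10+6.80)/2 × 0.5 = 3.725
  [2.5→4.5]: (6.80+3.29)/2 × 2 = 10.09
  [4.5→5.5]: (3.29+2.28)/2 × 1 = 2.785
  [5.5→5.75]: (2.28+2.08)/2 × 0.25 = 0.545
  [5.75→7.25]: (2.08+1.20)/2 × 1.5 = 2.46
  Sum = 34.195 mcg/mL·h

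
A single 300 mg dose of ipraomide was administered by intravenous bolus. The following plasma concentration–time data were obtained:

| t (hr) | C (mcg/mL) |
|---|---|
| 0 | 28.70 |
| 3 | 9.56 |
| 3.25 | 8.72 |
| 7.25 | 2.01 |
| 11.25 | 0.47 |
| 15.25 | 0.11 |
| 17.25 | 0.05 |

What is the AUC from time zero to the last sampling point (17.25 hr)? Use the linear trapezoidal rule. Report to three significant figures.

AUC = 87.4 mcg/mL·hr

Trapezoidal AUC_0→17.25:
  [0→3]: (28.70+9.56)/2 × 3 = 57.39
  [3→3.25]: (9.56+8.72)/2 × 0.25 = 2.285
  [3.25→7.25]: (8.72+2.01)/2 × 4 = 21.46
  [7.25→11.25]: (2.01+0.47)/2 × 4 = 4.96
  [11.25→15.25]: (0.47+0.11)/2 × 4 = 1.16
  [15.25→17.25]: (0.11+0.05)/2 × 2 = 0.16
  Sum = 87.415 mcg/mL·hr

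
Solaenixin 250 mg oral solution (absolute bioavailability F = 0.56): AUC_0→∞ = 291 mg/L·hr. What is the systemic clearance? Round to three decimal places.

CL = 0.481 L/hr

CL = F × Dose / AUC_0→∞
   = 0.56 × 250 / 291 = 0.4811 L/hr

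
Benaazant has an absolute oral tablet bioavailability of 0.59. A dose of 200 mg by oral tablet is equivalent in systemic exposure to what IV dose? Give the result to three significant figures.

D_iv = 118 mg

Systemic exposure from an extravascular dose = F × D_ev, so the equivalent IV dose is F × D_ev.
D_iv = F × D_ev = 0.59 × 200 = 118 mg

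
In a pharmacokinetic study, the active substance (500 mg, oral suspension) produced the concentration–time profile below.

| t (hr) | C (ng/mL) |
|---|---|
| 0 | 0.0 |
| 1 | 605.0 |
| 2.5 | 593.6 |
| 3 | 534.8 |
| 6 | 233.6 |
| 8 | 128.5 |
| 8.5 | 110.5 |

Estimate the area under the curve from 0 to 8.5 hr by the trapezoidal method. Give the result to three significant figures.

Trapezoidal AUC_0→8.5:
  [0→1]: (0.0+605.0)/2 × 1 = 302.5
  [1→2.5]: (605.0+593.6)/2 × 1.5 = 898.95
  [2.5→3]: (593.6+534.8)/2 × 0.5 = 282.1
  [3→6]: (534.8+233.6)/2 × 3 = 1152.6
  [6→8]: (233.6+128.5)/2 × 2 = 362.1
  [8→8.5]: (128.5+110.5)/2 × 0.5 = 59.75
  Sum = 3058.0 ng/mL·hr

AUC = 3060 ng/mL·hr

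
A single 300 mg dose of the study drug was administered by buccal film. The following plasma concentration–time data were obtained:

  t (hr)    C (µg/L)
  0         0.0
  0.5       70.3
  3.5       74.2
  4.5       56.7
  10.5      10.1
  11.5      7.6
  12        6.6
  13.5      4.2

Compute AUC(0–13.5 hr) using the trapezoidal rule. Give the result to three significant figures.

AUC = 521 µg/L·hr

Trapezoidal AUC_0→13.5:
  [0→0.5]: (0.0+70.3)/2 × 0.5 = 17.575
  [0.5→3.5]: (70.3+74.2)/2 × 3 = 216.75
  [3.5→4.5]: (74.2+56.7)/2 × 1 = 65.45
  [4.5→10.5]: (56.7+10.1)/2 × 6 = 200.4
  [10.5→11.5]: (10.1+7.6)/2 × 1 = 8.85
  [11.5→12]: (7.6+6.6)/2 × 0.5 = 3.55
  [12→13.5]: (6.6+4.2)/2 × 1.5 = 8.1
  Sum = 520.675 µg/L·hr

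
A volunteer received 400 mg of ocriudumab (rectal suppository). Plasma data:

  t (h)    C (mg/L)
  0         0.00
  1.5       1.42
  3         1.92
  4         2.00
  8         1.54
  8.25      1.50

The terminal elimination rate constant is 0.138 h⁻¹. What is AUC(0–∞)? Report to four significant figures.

AUC = 23.86 mg/L·h

Trapezoidal AUC_0→8.25:
  [0→1.5]: (0.00+1.42)/2 × 1.5 = 1.065
  [1.5→3]: (1.42+1.92)/2 × 1.5 = 2.505
  [3→4]: (1.92+2.00)/2 × 1 = 1.96
  [4→8]: (2.00+1.54)/2 × 4 = 7.08
  [8→8.25]: (1.54+1.50)/2 × 0.25 = 0.38
  Sum = 12.99 mg/L·h
Extrapolated tail: C_last / k_e = 1.50 / 0.138 = 10.870
AUC_0→∞ = 12.99 + 10.870 = 23.86 mg/L·h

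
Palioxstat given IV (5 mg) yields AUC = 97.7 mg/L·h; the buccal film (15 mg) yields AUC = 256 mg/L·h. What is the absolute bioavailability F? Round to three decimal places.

F = 0.873

F = (AUC_ev / D_ev) / (AUC_iv / D_iv)
  = (256/15) / (97.7/5)
  = 17.0667 / 19.54 = 0.8734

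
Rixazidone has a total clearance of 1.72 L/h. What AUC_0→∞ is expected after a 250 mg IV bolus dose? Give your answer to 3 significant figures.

AUC_0→∞ = Dose_iv / CL
        = 250 / 1.72 = 145.349 mg/L·h

AUC = 145 mg/L·h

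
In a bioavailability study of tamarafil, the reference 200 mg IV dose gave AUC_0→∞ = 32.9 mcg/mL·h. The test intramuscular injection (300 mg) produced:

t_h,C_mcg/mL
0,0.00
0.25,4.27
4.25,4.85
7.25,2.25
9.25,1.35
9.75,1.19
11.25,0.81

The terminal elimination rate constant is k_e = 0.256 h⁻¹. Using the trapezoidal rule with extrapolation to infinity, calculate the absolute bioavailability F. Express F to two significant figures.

Trapezoidal AUC_0→11.25 (intramuscular injection):
  [0→0.25]: (0.00+4.27)/2 × 0.25 = 0.53375
  [0.25→4.25]: (4.27+4.85)/2 × 4 = 18.24
  [4.25→7.25]: (4.85+2.25)/2 × 3 = 10.65
  [7.25→9.25]: (2.25+1.35)/2 × 2 = 3.6
  [9.25→9.75]: (1.35+1.19)/2 × 0.5 = 0.635
  [9.75→11.25]: (1.19+0.81)/2 × 1.5 = 1.5
  Sum = 35.15875 mcg/mL·h
Tail: C_last/k_e = 0.81/0.256 = 3.164
AUC_0→∞ (intramuscular injection) = 35.15875 + 3.164 = 38.32275 mcg/mL·h
F = (AUC_ev/D_ev)/(AUC_iv/D_iv) = (38.32275/300)/(32.9/200) = 0.1277425/0.1645 = 0.7766

F = 0.78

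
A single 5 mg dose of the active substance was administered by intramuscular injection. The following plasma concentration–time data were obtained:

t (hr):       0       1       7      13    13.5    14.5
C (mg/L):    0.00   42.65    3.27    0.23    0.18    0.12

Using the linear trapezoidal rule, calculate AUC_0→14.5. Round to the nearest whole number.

Trapezoidal AUC_0→14.5:
  [0→1]: (0.00+42.65)/2 × 1 = 21.325
  [1→7]: (42.65+3.27)/2 × 6 = 137.76
  [7→13]: (3.27+0.23)/2 × 6 = 10.5
  [13→13.5]: (0.23+0.18)/2 × 0.5 = 0.1025
  [13.5→14.5]: (0.18+0.12)/2 × 1 = 0.15
  Sum = 169.8375 mg/L·hr

AUC = 170 mg/L·hr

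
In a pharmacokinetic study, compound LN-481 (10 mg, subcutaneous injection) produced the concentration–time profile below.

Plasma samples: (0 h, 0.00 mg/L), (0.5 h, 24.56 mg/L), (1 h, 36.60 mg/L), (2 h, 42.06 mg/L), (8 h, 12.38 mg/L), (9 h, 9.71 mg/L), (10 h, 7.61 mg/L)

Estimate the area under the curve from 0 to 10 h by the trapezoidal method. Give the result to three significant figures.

Trapezoidal AUC_0→10:
  [0→0.5]: (0.00+24.56)/2 × 0.5 = 6.14
  [0.5→1]: (24.56+36.60)/2 × 0.5 = 15.29
  [1→2]: (36.60+42.06)/2 × 1 = 39.33
  [2→8]: (42.06+12.38)/2 × 6 = 163.32
  [8→9]: (12.38+9.71)/2 × 1 = 11.045
  [9→10]: (9.71+7.61)/2 × 1 = 8.66
  Sum = 243.785 mg/L·h

AUC = 244 mg/L·h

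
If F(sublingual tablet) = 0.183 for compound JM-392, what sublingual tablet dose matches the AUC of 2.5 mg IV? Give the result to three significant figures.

For equal systemic exposure: F × D_ev = D_iv
D_ev = D_iv / F = 2.5 / 0.183 = 13.6612 mg

D_sublingual = 13.7 mg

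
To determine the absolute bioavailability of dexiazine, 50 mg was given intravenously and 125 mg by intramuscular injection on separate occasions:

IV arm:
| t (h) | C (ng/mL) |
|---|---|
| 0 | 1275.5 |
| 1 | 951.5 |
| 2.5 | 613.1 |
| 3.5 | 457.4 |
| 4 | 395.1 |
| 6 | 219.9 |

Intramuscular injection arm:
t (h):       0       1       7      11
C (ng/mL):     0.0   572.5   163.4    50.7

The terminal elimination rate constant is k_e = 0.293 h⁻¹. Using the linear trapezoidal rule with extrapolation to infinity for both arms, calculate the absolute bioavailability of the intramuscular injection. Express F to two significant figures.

F = 0.28

Trapezoidal AUC_0→6 (IV):
  [0→1]: (1275.5+951.5)/2 × 1 = 1113.5
  [1→2.5]: (951.5+613.1)/2 × 1.5 = 1173.45
  [2.5→3.5]: (613.1+457.4)/2 × 1 = 535.25
  [3.5→4]: (457.4+395.1)/2 × 0.5 = 213.125
  [4→6]: (395.1+219.9)/2 × 2 = 615.0
  Sum = 3650.325 ng/mL·h
IV tail: 219.9/0.293 = 750.512; AUC_iv,0→∞ = 3650.325 + 750.512 = 4400.837 ng/mL·h
Trapezoidal AUC_0→11 (intramuscular injection):
  [0→1]: (0.0+572.5)/2 × 1 = 286.25
  [1→7]: (572.5+163.4)/2 × 6 = 2207.7
  [7→11]: (163.4+50.7)/2 × 4 = 428.2
  Sum = 2922.15 ng/mL·h
intramuscular injection tail: 50.7/0.293 = 173.038; AUC_ev,0→∞ = 2922.15 + 173.038 = 3095.188 ng/mL·h
F = (AUC_ev/D_ev)/(AUC_iv/D_iv) = (3095.188/125)/(4400.837/50) = 24.761504/88.01674 = 0.2813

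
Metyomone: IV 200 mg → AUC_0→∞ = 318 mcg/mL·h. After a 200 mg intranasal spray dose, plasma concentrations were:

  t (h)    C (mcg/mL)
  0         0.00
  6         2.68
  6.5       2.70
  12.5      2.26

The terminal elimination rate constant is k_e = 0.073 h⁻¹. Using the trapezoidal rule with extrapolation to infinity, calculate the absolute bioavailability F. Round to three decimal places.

F = 0.174

Trapezoidal AUC_0→12.5 (intranasal spray):
  [0→6]: (0.00+2.68)/2 × 6 = 8.04
  [6→6.5]: (2.68+2.70)/2 × 0.5 = 1.345
  [6.5→12.5]: (2.70+2.26)/2 × 6 = 14.88
  Sum = 24.265 mcg/mL·h
Tail: C_last/k_e = 2.26/0.073 = 30.959
AUC_0→∞ (intranasal spray) = 24.265 + 30.959 = 55.224 mcg/mL·h
F = (AUC_ev/D_ev)/(AUC_iv/D_iv) = (55.224/200)/(318/200) = 0.27612/1.59 = 0.1737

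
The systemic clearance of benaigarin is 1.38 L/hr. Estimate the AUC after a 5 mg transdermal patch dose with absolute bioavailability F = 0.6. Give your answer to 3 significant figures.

AUC_0→∞ = F × Dose / CL
        = 0.6 × 5 / 1.38 = 2.17391 mg/L·hr

AUC = 2.17 mg/L·hr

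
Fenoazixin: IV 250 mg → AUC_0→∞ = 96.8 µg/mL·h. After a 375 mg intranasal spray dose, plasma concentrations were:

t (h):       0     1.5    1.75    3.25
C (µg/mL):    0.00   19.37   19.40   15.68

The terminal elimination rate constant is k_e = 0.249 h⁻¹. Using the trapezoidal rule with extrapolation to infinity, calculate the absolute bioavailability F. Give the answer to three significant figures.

F = 0.748

Trapezoidal AUC_0→3.25 (intranasal spray):
  [0→1.5]: (0.00+19.37)/2 × 1.5 = 14.5275
  [1.5→1.75]: (19.37+19.40)/2 × 0.25 = 4.84625
  [1.75→3.25]: (19.40+15.68)/2 × 1.5 = 26.31
  Sum = 45.68375 µg/mL·h
Tail: C_last/k_e = 15.68/0.249 = 62.972
AUC_0→∞ (intranasal spray) = 45.68375 + 62.972 = 108.65575 µg/mL·h
F = (AUC_ev/D_ev)/(AUC_iv/D_iv) = (108.65575/375)/(96.8/250) = 0.289749/0.3872 = 0.7483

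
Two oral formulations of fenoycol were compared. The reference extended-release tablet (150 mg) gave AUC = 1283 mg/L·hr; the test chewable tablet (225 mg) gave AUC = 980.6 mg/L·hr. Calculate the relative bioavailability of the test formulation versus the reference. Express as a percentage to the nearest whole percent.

F_rel = 51%

F_rel = (AUC_test/D_test) / (AUC_ref/D_ref)
      = (980.6/225) / (1283/150)
      = 4.35822 / 8.55333 = 0.5095 = 50.95%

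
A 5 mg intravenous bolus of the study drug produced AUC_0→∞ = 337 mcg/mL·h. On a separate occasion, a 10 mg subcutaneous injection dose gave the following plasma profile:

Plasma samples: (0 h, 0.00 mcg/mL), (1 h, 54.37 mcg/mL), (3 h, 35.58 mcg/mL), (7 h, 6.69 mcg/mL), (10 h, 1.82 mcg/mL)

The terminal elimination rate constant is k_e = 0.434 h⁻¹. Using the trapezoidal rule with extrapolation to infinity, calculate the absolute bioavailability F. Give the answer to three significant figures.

Trapezoidal AUC_0→10 (subcutaneous injection):
  [0→1]: (0.00+54.37)/2 × 1 = 27.185
  [1→3]: (54.37+35.58)/2 × 2 = 89.95
  [3→7]: (35.58+6.69)/2 × 4 = 84.54
  [7→10]: (6.69+1.82)/2 × 3 = 12.765
  Sum = 214.44 mcg/mL·h
Tail: C_last/k_e = 1.82/0.434 = 4.194
AUC_0→∞ (subcutaneous injection) = 214.44 + 4.194 = 218.634 mcg/mL·h
F = (AUC_ev/D_ev)/(AUC_iv/D_iv) = (218.634/10)/(337/5) = 21.8634/67.4 = 0.3244

F = 0.324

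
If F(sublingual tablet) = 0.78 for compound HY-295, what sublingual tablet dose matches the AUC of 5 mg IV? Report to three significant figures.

For equal systemic exposure: F × D_ev = D_iv
D_ev = D_iv / F = 5 / 0.78 = 6.41026 mg

D_sublingual = 6.41 mg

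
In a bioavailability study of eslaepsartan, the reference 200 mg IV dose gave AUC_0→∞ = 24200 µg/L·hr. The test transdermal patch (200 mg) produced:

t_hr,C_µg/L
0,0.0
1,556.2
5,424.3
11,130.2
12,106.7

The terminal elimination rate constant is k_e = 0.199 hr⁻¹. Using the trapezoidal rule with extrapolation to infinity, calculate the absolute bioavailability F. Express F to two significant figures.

F = 0.19

Trapezoidal AUC_0→12 (transdermal patch):
  [0→1]: (0.0+556.2)/2 × 1 = 278.1
  [1→5]: (556.2+424.3)/2 × 4 = 1961.0
  [5→11]: (424.3+130.2)/2 × 6 = 1663.5
  [11→12]: (130.2+106.7)/2 × 1 = 118.45
  Sum = 4021.05 µg/L·hr
Tail: C_last/k_e = 106.7/0.199 = 536.181
AUC_0→∞ (transdermal patch) = 4021.05 + 536.181 = 4557.231 µg/L·hr
F = (AUC_ev/D_ev)/(AUC_iv/D_iv) = (4557.231/200)/(24200/200) = 22.786155/121 = 0.1883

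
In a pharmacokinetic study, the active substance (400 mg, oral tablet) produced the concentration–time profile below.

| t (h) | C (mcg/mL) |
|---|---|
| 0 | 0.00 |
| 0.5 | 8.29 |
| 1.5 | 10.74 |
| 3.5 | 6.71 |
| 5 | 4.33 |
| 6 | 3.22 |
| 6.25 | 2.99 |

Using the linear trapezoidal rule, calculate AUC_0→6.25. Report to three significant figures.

AUC = 41.9 mcg/mL·h

Trapezoidal AUC_0→6.25:
  [0→0.5]: (0.00+8.29)/2 × 0.5 = 2.0725
  [0.5→1.5]: (8.29+10.74)/2 × 1 = 9.515
  [1.5→3.5]: (10.74+6.71)/2 × 2 = 17.45
  [3.5→5]: (6.71+4.33)/2 × 1.5 = 8.28
  [5→6]: (4.33+3.22)/2 × 1 = 3.775
  [6→6.25]: (3.22+2.99)/2 × 0.25 = 0.77625
  Sum = 41.86875 mcg/mL·h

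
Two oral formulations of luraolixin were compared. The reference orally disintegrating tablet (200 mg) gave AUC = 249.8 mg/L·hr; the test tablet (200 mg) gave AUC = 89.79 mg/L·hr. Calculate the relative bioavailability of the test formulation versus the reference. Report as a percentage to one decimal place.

F_rel = 35.9%

F_rel = (AUC_test/D_test) / (AUC_ref/D_ref)
      = (89.79/200) / (249.8/200)
      = 0.44895 / 1.249 = 0.3594 = 35.94%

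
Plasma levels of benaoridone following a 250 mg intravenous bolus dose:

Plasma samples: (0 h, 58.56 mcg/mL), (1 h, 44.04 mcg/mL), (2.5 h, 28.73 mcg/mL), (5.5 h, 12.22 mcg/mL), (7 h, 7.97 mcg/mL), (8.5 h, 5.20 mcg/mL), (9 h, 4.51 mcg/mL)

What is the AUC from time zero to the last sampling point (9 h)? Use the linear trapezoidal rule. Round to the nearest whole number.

AUC = 195 mcg/mL·h

Trapezoidal AUC_0→9:
  [0→1]: (58.56+44.04)/2 × 1 = 51.3
  [1→2.5]: (44.04+28.73)/2 × 1.5 = 54.5775
  [2.5→5.5]: (28.73+12.22)/2 × 3 = 61.425
  [5.5→7]: (12.22+7.97)/2 × 1.5 = 15.1425
  [7→8.5]: (7.97+5.20)/2 × 1.5 = 9.8775
  [8.5→9]: (5.20+4.51)/2 × 0.5 = 2.4275
  Sum = 194.75 mcg/mL·h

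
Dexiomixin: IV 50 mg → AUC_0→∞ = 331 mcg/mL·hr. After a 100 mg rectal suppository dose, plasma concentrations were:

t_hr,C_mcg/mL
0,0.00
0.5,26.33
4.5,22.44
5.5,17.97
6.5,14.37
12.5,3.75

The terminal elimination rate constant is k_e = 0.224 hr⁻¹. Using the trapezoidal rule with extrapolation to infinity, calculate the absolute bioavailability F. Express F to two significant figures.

Trapezoidal AUC_0→12.5 (rectal suppository):
  [0→0.5]: (0.00+26.33)/2 × 0.5 = 6.5825
  [0.5→4.5]: (26.33+22.44)/2 × 4 = 97.54
  [4.5→5.5]: (22.44+17.97)/2 × 1 = 20.205
  [5.5→6.5]: (17.97+14.37)/2 × 1 = 16.17
  [6.5→12.5]: (14.37+3.75)/2 × 6 = 54.36
  Sum = 194.8575 mcg/mL·hr
Tail: C_last/k_e = 3.75/0.224 = 16.741
AUC_0→∞ (rectal suppository) = 194.8575 + 16.741 = 211.5985 mcg/mL·hr
F = (AUC_ev/D_ev)/(AUC_iv/D_iv) = (211.5985/100)/(331/50) = 2.115985/6.62 = 0.3196

F = 0.32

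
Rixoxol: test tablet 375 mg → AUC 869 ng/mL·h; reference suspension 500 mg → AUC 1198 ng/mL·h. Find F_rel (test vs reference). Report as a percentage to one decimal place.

F_rel = (AUC_test/D_test) / (AUC_ref/D_ref)
      = (869/375) / (1198/500)
      = 2.31733 / 2.396 = 0.9672 = 96.72%

F_rel = 96.7%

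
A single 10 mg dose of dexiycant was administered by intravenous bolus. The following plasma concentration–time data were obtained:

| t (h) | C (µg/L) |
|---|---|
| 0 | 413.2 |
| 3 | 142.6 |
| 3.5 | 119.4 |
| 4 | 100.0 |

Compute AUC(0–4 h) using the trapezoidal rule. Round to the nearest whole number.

AUC = 954 µg/L·h

Trapezoidal AUC_0→4:
  [0→3]: (413.2+142.6)/2 × 3 = 833.7
  [3→3.5]: (142.6+119.4)/2 × 0.5 = 65.5
  [3.5→4]: (119.4+100.0)/2 × 0.5 = 54.85
  Sum = 954.05 µg/L·h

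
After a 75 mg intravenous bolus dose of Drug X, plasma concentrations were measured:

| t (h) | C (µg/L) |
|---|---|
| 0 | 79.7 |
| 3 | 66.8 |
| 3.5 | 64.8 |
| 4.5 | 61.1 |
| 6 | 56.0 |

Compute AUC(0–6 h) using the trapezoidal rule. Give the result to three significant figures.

AUC = 403 µg/L·h

Trapezoidal AUC_0→6:
  [0→3]: (79.7+66.8)/2 × 3 = 219.75
  [3→3.5]: (66.8+64.8)/2 × 0.5 = 32.9
  [3.5→4.5]: (64.8+61.1)/2 × 1 = 62.95
  [4.5→6]: (61.1+56.0)/2 × 1.5 = 87.825
  Sum = 403.425 µg/L·h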